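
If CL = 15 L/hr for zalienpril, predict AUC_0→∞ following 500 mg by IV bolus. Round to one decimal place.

AUC = 33.3 mg/L·hr

AUC_0→∞ = Dose_iv / CL
        = 500 / 15 = 33.3333 mg/L·hr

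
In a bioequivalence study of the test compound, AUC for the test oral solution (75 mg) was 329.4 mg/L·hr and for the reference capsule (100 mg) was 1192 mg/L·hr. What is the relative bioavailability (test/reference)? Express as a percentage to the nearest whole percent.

F_rel = 37%

F_rel = (AUC_test/D_test) / (AUC_ref/D_ref)
      = (329.4/75) / (1192/100)
      = 4.392 / 11.92 = 0.3685 = 36.85%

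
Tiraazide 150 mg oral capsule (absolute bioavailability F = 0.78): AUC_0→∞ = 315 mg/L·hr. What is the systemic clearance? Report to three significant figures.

CL = F × Dose / AUC_0→∞
   = 0.78 × 150 / 315 = 0.371429 L/hr

CL = 0.371 L/hr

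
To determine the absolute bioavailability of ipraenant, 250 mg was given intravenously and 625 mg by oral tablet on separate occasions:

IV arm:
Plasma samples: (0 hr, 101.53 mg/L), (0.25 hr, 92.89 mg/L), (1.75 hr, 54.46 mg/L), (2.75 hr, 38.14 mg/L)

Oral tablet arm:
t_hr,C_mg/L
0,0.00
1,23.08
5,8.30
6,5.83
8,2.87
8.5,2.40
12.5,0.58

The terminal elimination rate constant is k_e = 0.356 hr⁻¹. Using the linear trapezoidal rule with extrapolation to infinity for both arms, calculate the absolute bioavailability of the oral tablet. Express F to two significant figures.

F = 0.14

Trapezoidal AUC_0→2.75 (IV):
  [0→0.25]: (101.53+92.89)/2 × 0.25 = 24.3025
  [0.25→1.75]: (92.89+54.46)/2 × 1.5 = 110.5125
  [1.75→2.75]: (54.46+38.14)/2 × 1 = 46.3
  Sum = 181.115 mg/L·hr
IV tail: 38.14/0.356 = 107.135; AUC_iv,0→∞ = 181.115 + 107.135 = 288.25 mg/L·hr
Trapezoidal AUC_0→12.5 (oral tablet):
  [0→1]: (0.00+23.08)/2 × 1 = 11.54
  [1→5]: (23.08+8.30)/2 × 4 = 62.76
  [5→6]: (8.30+5.83)/2 × 1 = 7.065
  [6→8]: (5.83+2.87)/2 × 2 = 8.7
  [8→8.5]: (2.87+2.40)/2 × 0.5 = 1.3175
  [8.5→12.5]: (2.40+0.58)/2 × 4 = 5.96
  Sum = 97.3425 mg/L·hr
oral tablet tail: 0.58/0.356 = 1.629; AUC_ev,0→∞ = 97.3425 + 1.629 = 98.9715 mg/L·hr
F = (AUC_ev/D_ev)/(AUC_iv/D_iv) = (98.9715/625)/(288.25/250) = 0.1583544/1.153 = 0.1373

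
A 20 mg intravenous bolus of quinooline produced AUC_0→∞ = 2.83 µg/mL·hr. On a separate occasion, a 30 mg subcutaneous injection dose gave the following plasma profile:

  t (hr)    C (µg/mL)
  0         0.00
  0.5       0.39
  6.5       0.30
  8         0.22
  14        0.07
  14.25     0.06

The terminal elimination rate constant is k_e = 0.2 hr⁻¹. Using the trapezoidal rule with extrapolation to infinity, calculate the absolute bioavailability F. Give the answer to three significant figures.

Trapezoidal AUC_0→14.25 (subcutaneous injection):
  [0→0.5]: (0.00+0.39)/2 × 0.5 = 0.0975
  [0.5→6.5]: (0.39+0.30)/2 × 6 = 2.07
  [6.5→8]: (0.30+0.22)/2 × 1.5 = 0.39
  [8→14]: (0.22+0.07)/2 × 6 = 0.87
  [14→14.25]: (0.07+0.06)/2 × 0.25 = 0.01625
  Sum = 3.44375 µg/mL·hr
Tail: C_last/k_e = 0.06/0.2 = 0.300
AUC_0→∞ (subcutaneous injection) = 3.44375 + 0.300 = 3.74375 µg/mL·hr
F = (AUC_ev/D_ev)/(AUC_iv/D_iv) = (3.74375/30)/(2.83/20) = 0.124792/0.1415 = 0.8819

F = 0.882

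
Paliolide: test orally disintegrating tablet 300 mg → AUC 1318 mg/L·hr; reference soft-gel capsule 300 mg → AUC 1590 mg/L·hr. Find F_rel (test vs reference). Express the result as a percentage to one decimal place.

F_rel = 82.9%

F_rel = (AUC_test/D_test) / (AUC_ref/D_ref)
      = (1318/300) / (1590/300)
      = 4.39333 / 5.3 = 0.8289 = 82.89%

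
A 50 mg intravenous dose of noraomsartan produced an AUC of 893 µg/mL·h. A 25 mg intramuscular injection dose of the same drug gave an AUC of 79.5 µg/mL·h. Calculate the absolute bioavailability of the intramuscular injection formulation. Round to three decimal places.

F = (AUC_ev / D_ev) / (AUC_iv / D_iv)
  = (79.5/25) / (893/50)
  = 3.18 / 17.86 = 0.1781

F = 0.178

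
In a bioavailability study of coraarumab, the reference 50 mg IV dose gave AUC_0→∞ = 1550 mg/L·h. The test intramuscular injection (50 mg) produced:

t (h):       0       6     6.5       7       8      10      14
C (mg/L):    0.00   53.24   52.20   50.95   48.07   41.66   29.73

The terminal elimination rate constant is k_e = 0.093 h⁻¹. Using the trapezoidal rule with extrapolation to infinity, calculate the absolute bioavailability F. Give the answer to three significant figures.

F = 0.525

Trapezoidal AUC_0→14 (intramuscular injection):
  [0→6]: (0.00+53.24)/2 × 6 = 159.72
  [6→6.5]: (53.24+52.20)/2 × 0.5 = 26.36
  [6.5→7]: (52.20+50.95)/2 × 0.5 = 25.7875
  [7→8]: (50.95+48.07)/2 × 1 = 49.51
  [8→10]: (48.07+41.66)/2 × 2 = 89.73
  [10→14]: (41.66+29.73)/2 × 4 = 142.78
  Sum = 493.8875 mg/L·h
Tail: C_last/k_e = 29.73/0.093 = 319.677
AUC_0→∞ (intramuscular injection) = 493.8875 + 319.677 = 813.5645 mg/L·h
F = (AUC_ev/D_ev)/(AUC_iv/D_iv) = (813.5645/50)/(1550/50) = 16.27129/31 = 0.5249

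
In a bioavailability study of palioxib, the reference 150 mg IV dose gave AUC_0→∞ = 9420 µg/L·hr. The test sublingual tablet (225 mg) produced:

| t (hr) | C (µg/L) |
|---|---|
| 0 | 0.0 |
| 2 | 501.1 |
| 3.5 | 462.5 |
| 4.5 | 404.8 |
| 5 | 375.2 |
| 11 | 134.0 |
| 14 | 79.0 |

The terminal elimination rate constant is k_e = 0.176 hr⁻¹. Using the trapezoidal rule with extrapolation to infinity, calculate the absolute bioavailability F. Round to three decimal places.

F = 0.294

Trapezoidal AUC_0→14 (sublingual tablet):
  [0→2]: (0.0+501.1)/2 × 2 = 501.1
  [2→3.5]: (501.1+462.5)/2 × 1.5 = 722.7
  [3.5→4.5]: (462.5+404.8)/2 × 1 = 433.65
  [4.5→5]: (404.8+375.2)/2 × 0.5 = 195.0
  [5→11]: (375.2+134.0)/2 × 6 = 1527.6
  [11→14]: (134.0+79.0)/2 × 3 = 319.5
  Sum = 3699.55 µg/L·hr
Tail: C_last/k_e = 79.0/0.176 = 448.864
AUC_0→∞ (sublingual tablet) = 3699.55 + 448.864 = 4148.414 µg/L·hr
F = (AUC_ev/D_ev)/(AUC_iv/D_iv) = (4148.414/225)/(9420/150) = 18.4374/62.8 = 0.2936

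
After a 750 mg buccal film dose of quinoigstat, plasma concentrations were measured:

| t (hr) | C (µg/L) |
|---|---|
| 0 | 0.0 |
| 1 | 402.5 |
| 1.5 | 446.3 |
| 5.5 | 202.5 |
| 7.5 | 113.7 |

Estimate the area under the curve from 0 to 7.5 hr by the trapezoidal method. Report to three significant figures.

AUC = 2030 µg/L·hr

Trapezoidal AUC_0→7.5:
  [0→1]: (0.0+402.5)/2 × 1 = 201.25
  [1→1.5]: (402.5+446.3)/2 × 0.5 = 212.2
  [1.5→5.5]: (446.3+202.5)/2 × 4 = 1297.6
  [5.5→7.5]: (202.5+113.7)/2 × 2 = 316.2
  Sum = 2027.25 µg/L·hr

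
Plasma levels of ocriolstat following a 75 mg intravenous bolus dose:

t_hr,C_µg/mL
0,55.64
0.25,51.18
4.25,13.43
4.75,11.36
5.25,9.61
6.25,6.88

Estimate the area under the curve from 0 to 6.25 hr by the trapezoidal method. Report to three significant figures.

Trapezoidal AUC_0→6.25:
  [0→0.25]: (55.64+51.18)/2 × 0.25 = 13.3525
  [0.25→4.25]: (51.18+13.43)/2 × 4 = 129.22
  [4.25→4.75]: (13.43+11.36)/2 × 0.5 = 6.1975
  [4.75→5.25]: (11.36+9.61)/2 × 0.5 = 5.2425
  [5.25→6.25]: (9.61+6.88)/2 × 1 = 8.245
  Sum = 162.2575 µg/mL·hr

AUC = 162 µg/mL·hr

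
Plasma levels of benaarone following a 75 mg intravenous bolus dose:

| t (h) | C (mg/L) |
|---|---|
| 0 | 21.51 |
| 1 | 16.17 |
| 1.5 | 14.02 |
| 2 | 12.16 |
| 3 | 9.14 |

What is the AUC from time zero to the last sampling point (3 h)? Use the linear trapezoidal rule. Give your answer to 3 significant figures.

AUC = 43.6 mg/L·h

Trapezoidal AUC_0→3:
  [0→1]: (21.51+16.17)/2 × 1 = 18.84
  [1→1.5]: (16.17+14.02)/2 × 0.5 = 7.5475
  [1.5→2]: (14.02+12.16)/2 × 0.5 = 6.545
  [2→3]: (12.16+9.14)/2 × 1 = 10.65
  Sum = 43.5825 mg/L·h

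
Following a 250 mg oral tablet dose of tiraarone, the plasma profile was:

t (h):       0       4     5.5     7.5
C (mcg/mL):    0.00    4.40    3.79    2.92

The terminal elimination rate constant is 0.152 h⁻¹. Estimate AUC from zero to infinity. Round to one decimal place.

Trapezoidal AUC_0→7.5:
  [0→4]: (0.00+4.40)/2 × 4 = 8.8
  [4→5.5]: (4.40+3.79)/2 × 1.5 = 6.1425
  [5.5→7.5]: (3.79+2.92)/2 × 2 = 6.71
  Sum = 21.6525 mcg/mL·h
Extrapolated tail: C_last / k_e = 2.92 / 0.152 = 19.211
AUC_0→∞ = 21.6525 + 19.211 = 40.8635 mcg/mL·h

AUC = 40.9 mcg/mL·h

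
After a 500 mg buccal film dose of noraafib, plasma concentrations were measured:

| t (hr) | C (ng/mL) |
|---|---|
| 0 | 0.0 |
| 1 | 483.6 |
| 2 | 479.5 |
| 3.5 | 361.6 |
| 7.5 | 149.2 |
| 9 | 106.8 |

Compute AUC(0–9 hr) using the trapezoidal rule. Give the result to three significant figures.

AUC = 2570 ng/mL·hr

Trapezoidal AUC_0→9:
  [0→1]: (0.0+483.6)/2 × 1 = 241.8
  [1→2]: (483.6+479.5)/2 × 1 = 481.55
  [2→3.5]: (479.5+361.6)/2 × 1.5 = 630.825
  [3.5→7.5]: (361.6+149.2)/2 × 4 = 1021.6
  [7.5→9]: (149.2+106.8)/2 × 1.5 = 192.0
  Sum = 2567.775 ng/mL·hr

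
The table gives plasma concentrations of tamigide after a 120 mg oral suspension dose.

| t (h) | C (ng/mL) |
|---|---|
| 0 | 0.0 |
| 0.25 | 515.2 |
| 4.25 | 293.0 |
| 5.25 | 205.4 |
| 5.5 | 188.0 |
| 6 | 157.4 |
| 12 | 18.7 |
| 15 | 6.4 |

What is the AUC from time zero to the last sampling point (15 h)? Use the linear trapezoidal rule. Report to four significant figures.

Trapezoidal AUC_0→15:
  [0→0.25]: (0.0+515.2)/2 × 0.25 = 64.4
  [0.25→4.25]: (515.2+293.0)/2 × 4 = 1616.4
  [4.25→5.25]: (293.0+205.4)/2 × 1 = 249.2
  [5.25→5.5]: (205.4+188.0)/2 × 0.25 = 49.175
  [5.5→6]: (188.0+157.4)/2 × 0.5 = 86.35
  [6→12]: (157.4+18.7)/2 × 6 = 528.3
  [12→15]: (18.7+6.4)/2 × 3 = 37.65
  Sum = 2631.475 ng/mL·h

AUC = 2631 ng/mL·h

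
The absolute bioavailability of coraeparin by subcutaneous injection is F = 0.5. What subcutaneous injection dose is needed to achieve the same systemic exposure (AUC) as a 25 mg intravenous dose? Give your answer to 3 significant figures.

For equal systemic exposure: F × D_ev = D_iv
D_ev = D_iv / F = 25 / 0.5 = 50 mg

D_subcutaneous = 50.0 mg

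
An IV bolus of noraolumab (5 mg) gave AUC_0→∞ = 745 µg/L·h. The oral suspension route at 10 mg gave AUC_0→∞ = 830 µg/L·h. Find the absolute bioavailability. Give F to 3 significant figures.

F = 0.557

F = (AUC_ev / D_ev) / (AUC_iv / D_iv)
  = (830/10) / (745/5)
  = 83 / 149 = 0.5570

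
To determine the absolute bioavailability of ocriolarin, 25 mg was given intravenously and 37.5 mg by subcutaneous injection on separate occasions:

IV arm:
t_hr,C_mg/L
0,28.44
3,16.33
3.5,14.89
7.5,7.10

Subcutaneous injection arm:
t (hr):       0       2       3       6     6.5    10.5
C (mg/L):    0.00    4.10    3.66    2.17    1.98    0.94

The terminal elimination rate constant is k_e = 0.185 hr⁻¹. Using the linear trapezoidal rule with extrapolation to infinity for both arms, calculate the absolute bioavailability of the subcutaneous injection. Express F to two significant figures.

F = 0.12

Trapezoidal AUC_0→7.5 (IV):
  [0→3]: (28.44+16.33)/2 × 3 = 67.155
  [3→3.5]: (16.33+14.89)/2 × 0.5 = 7.805
  [3.5→7.5]: (14.89+7.10)/2 × 4 = 43.98
  Sum = 118.94 mg/L·hr
IV tail: 7.10/0.185 = 38.378; AUC_iv,0→∞ = 118.94 + 38.378 = 157.318 mg/L·hr
Trapezoidal AUC_0→10.5 (subcutaneous injection):
  [0→2]: (0.00+4.10)/2 × 2 = 4.1
  [2→3]: (4.10+3.66)/2 × 1 = 3.88
  [3→6]: (3.66+2.17)/2 × 3 = 8.745
  [6→6.5]: (2.17+1.98)/2 × 0.5 = 1.0375
  [6.5→10.5]: (1.98+0.94)/2 × 4 = 5.84
  Sum = 23.6025 mg/L·hr
subcutaneous injection tail: 0.94/0.185 = 5.081; AUC_ev,0→∞ = 23.6025 + 5.081 = 28.6835 mg/L·hr
F = (AUC_ev/D_ev)/(AUC_iv/D_iv) = (28.6835/37.5)/(157.318/25) = 0.764893/6.29272 = 0.1216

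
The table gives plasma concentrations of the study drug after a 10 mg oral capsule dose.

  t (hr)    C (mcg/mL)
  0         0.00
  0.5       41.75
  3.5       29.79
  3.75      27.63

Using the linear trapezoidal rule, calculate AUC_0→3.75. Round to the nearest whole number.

AUC = 125 mcg/mL·hr

Trapezoidal AUC_0→3.75:
  [0→0.5]: (0.00+41.75)/2 × 0.5 = 10.4375
  [0.5→3.5]: (41.75+29.79)/2 × 3 = 107.31
  [3.5→3.75]: (29.79+27.63)/2 × 0.25 = 7.1775
  Sum = 124.925 mcg/mL·hr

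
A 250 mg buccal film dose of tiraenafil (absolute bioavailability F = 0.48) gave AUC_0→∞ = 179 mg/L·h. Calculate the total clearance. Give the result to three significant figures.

CL = F × Dose / AUC_0→∞
   = 0.48 × 250 / 179 = 0.670391 L/h

CL = 0.670 L/h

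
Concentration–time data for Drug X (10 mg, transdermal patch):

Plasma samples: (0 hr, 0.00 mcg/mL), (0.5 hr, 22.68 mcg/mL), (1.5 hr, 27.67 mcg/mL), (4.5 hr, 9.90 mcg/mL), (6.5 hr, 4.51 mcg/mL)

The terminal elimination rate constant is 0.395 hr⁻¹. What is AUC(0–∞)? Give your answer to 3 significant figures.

AUC = 113 mcg/mL·hr

Trapezoidal AUC_0→6.5:
  [0→0.5]: (0.00+22.68)/2 × 0.5 = 5.67
  [0.5→1.5]: (22.68+27.67)/2 × 1 = 25.175
  [1.5→4.5]: (27.67+9.90)/2 × 3 = 56.355
  [4.5→6.5]: (9.90+4.51)/2 × 2 = 14.41
  Sum = 101.61 mcg/mL·hr
Extrapolated tail: C_last / k_e = 4.51 / 0.395 = 11.418
AUC_0→∞ = 101.61 + 11.418 = 113.028 mcg/mL·hr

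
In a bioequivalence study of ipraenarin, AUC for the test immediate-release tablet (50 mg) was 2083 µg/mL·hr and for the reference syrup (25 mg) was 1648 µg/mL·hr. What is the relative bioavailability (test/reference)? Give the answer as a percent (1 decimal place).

F_rel = 63.2%

F_rel = (AUC_test/D_test) / (AUC_ref/D_ref)
      = (2083/50) / (1648/25)
      = 41.66 / 65.92 = 0.6320 = 63.20%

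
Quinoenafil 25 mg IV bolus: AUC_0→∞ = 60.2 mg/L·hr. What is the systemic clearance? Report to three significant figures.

CL = Dose_iv / AUC_0→∞
   = 25 / 60.2 = 0.415282 L/hr

CL = 0.415 L/hr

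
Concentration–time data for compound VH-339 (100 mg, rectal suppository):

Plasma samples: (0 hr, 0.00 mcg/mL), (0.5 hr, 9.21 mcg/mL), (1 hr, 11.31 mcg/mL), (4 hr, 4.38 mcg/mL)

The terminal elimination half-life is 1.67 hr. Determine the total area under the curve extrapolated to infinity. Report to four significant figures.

Trapezoidal AUC_0→4:
  [0→0.5]: (0.00+9.21)/2 × 0.5 = 2.3025
  [0.5→1]: (9.21+11.31)/2 × 0.5 = 5.13
  [1→4]: (11.31+4.38)/2 × 3 = 23.535
  Sum = 30.9675 mcg/mL·hr
k_e = ln2 / t½ = 0.693147 / 1.67 = 0.4151 hr^-1
Extrapolated tail: C_last / k_e = 4.38 / 0.4151 = 10.552
AUC_0→∞ = 30.9675 + 10.552 = 41.5195 mcg/mL·hr

AUC = 41.52 mcg/mL·hr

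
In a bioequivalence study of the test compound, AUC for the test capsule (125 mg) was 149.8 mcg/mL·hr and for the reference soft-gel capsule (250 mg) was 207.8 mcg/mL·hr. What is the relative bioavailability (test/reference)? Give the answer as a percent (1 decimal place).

F_rel = 144.2%

F_rel = (AUC_test/D_test) / (AUC_ref/D_ref)
      = (149.8/125) / (207.8/250)
      = 1.1984 / 0.8312 = 1.4418 = 144.18%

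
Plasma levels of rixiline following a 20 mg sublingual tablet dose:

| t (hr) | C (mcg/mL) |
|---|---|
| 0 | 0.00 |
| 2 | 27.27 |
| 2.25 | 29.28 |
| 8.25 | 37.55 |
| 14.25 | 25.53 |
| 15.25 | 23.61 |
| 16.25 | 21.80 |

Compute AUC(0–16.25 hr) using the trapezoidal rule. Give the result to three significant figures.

Trapezoidal AUC_0→16.25:
  [0→2]: (0.00+27.27)/2 × 2 = 27.27
  [2→2.25]: (27.27+29.28)/2 × 0.25 = 7.06875
  [2.25→8.25]: (29.28+37.55)/2 × 6 = 200.49
  [8.25→14.25]: (37.55+25.53)/2 × 6 = 189.24
  [14.25→15.25]: (25.53+23.61)/2 × 1 = 24.57
  [15.25→16.25]: (23.61+21.80)/2 × 1 = 22.705
  Sum = 471.34375 mcg/mL·hr

AUC = 471 mcg/mL·hr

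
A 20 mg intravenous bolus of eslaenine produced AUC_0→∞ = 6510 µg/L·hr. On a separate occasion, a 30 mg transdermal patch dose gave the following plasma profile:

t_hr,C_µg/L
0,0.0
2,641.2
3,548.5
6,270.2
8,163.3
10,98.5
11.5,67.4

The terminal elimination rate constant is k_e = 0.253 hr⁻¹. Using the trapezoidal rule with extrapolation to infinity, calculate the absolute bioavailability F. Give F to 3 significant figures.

F = 0.364

Trapezoidal AUC_0→11.5 (transdermal patch):
  [0→2]: (0.0+641.2)/2 × 2 = 641.2
  [2→3]: (641.2+548.5)/2 × 1 = 594.85
  [3→6]: (548.5+270.2)/2 × 3 = 1228.05
  [6→8]: (270.2+163.3)/2 × 2 = 433.5
  [8→10]: (163.3+98.5)/2 × 2 = 261.8
  [10→11.5]: (98.5+67.4)/2 × 1.5 = 124.425
  Sum = 3283.825 µg/L·hr
Tail: C_last/k_e = 67.4/0.253 = 266.403
AUC_0→∞ (transdermal patch) = 3283.825 + 266.403 = 3550.228 µg/L·hr
F = (AUC_ev/D_ev)/(AUC_iv/D_iv) = (3550.228/30)/(6510/20) = 118.341/325.5 = 0.3636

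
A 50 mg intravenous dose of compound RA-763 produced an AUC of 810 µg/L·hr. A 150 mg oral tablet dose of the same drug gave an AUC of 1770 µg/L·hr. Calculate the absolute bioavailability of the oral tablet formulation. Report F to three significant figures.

F = (AUC_ev / D_ev) / (AUC_iv / D_iv)
  = (1770/150) / (810/50)
  = 11.8 / 16.2 = 0.7284

F = 0.728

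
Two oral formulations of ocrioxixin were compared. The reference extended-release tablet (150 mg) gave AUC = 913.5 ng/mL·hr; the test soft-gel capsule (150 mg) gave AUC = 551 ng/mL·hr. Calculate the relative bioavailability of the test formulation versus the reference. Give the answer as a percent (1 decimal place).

F_rel = (AUC_test/D_test) / (AUC_ref/D_ref)
      = (551/150) / (913.5/150)
      = 3.67333 / 6.09 = 0.6032 = 60.32%

F_rel = 60.3%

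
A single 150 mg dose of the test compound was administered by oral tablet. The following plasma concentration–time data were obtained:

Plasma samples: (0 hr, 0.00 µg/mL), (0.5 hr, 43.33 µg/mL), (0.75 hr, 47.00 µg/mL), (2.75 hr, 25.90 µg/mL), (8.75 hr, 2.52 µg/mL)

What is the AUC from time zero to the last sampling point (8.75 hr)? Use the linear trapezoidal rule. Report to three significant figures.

Trapezoidal AUC_0→8.75:
  [0→0.5]: (0.00+43.33)/2 × 0.5 = 10.8325
  [0.5→0.75]: (43.33+47.00)/2 × 0.25 = 11.29125
  [0.75→2.75]: (47.00+25.90)/2 × 2 = 72.9
  [2.75→8.75]: (25.90+2.52)/2 × 6 = 85.26
  Sum = 180.28375 µg/mL·hr

AUC = 180 µg/mL·hr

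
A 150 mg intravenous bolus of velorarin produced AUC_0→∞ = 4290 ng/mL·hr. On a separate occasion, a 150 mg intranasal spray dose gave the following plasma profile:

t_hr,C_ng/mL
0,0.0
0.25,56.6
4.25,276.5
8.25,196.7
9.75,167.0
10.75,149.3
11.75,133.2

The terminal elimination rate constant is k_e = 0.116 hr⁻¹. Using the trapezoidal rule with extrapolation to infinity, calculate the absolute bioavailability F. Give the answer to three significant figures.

Trapezoidal AUC_0→11.75 (intranasal spray):
  [0→0.25]: (0.0+56.6)/2 × 0.25 = 7.075
  [0.25→4.25]: (56.6+276.5)/2 × 4 = 666.2
  [4.25→8.25]: (276.5+196.7)/2 × 4 = 946.4
  [8.25→9.75]: (196.7+167.0)/2 × 1.5 = 272.775
  [9.75→10.75]: (167.0+149.3)/2 × 1 = 158.15
  [10.75→11.75]: (149.3+133.2)/2 × 1 = 141.25
  Sum = 2191.85 ng/mL·hr
Tail: C_last/k_e = 133.2/0.116 = 1148.276
AUC_0→∞ (intranasal spray) = 2191.85 + 1148.276 = 3340.126 ng/mL·hr
F = (AUC_ev/D_ev)/(AUC_iv/D_iv) = (3340.126/150)/(4290/150) = 22.2675/28.6 = 0.7786

F = 0.779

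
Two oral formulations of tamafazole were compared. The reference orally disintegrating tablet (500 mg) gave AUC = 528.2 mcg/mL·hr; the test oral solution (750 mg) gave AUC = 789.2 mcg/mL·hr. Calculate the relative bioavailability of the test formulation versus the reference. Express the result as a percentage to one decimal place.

F_rel = 99.6%

F_rel = (AUC_test/D_test) / (AUC_ref/D_ref)
      = (789.2/750) / (528.2/500)
      = 1.05227 / 1.0564 = 0.9961 = 99.61%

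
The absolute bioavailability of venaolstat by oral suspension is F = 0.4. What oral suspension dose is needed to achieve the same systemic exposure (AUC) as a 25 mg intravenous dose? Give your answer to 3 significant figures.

D_oral = 62.5 mg

For equal systemic exposure: F × D_ev = D_iv
D_ev = D_iv / F = 25 / 0.4 = 62.5 mg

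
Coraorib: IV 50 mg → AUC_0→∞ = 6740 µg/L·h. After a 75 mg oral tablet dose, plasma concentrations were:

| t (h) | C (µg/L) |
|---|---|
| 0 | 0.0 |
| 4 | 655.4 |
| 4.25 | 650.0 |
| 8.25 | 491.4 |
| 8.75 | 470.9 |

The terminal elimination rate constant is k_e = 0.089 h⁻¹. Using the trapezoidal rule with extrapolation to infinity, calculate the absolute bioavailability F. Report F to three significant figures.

Trapezoidal AUC_0→8.75 (oral tablet):
  [0→4]: (0.0+655.4)/2 × 4 = 1310.8
  [4→4.25]: (655.4+650.0)/2 × 0.25 = 163.175
  [4.25→8.25]: (650.0+491.4)/2 × 4 = 2282.8
  [8.25→8.75]: (491.4+470.9)/2 × 0.5 = 240.575
  Sum = 3997.35 µg/L·h
Tail: C_last/k_e = 470.9/0.089 = 5291.011
AUC_0→∞ (oral tablet) = 3997.35 + 5291.011 = 9288.361 µg/L·h
F = (AUC_ev/D_ev)/(AUC_iv/D_iv) = (9288.361/75)/(6740/50) = 123.845/134.8 = 0.9187

F = 0.919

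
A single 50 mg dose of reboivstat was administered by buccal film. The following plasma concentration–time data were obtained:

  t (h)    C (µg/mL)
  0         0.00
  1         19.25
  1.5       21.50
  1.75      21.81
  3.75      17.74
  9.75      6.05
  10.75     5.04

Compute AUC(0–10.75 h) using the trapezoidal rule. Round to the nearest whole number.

Trapezoidal AUC_0→10.75:
  [0→1]: (0.00+19.25)/2 × 1 = 9.625
  [1→1.5]: (19.25+21.50)/2 × 0.5 = 10.1875
  [1.5→1.75]: (21.50+21.81)/2 × 0.25 = 5.41375
  [1.75→3.75]: (21.81+17.74)/2 × 2 = 39.55
  [3.75→9.75]: (17.74+6.05)/2 × 6 = 71.37
  [9.75→10.75]: (6.05+5.04)/2 × 1 = 5.545
  Sum = 141.69125 µg/mL·h

AUC = 142 µg/mL·h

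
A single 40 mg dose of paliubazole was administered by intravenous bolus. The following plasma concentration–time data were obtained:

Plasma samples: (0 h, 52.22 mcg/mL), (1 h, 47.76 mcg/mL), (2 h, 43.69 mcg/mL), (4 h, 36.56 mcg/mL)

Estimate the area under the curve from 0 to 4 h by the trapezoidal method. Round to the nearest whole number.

Trapezoidal AUC_0→4:
  [0→1]: (52.22+47.76)/2 × 1 = 49.99
  [1→2]: (47.76+43.69)/2 × 1 = 45.725
  [2→4]: (43.69+36.56)/2 × 2 = 80.25
  Sum = 175.965 mcg/mL·h

AUC = 176 mcg/mL·h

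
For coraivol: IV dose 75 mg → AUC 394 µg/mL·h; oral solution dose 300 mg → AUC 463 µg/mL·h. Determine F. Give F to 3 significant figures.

F = 0.294

F = (AUC_ev / D_ev) / (AUC_iv / D_iv)
  = (463/300) / (394/75)
  = 1.54333 / 5.25333 = 0.2938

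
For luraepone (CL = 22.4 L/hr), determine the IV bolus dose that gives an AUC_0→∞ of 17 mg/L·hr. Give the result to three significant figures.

Dose = 381 mg

Dose_iv = CL × AUC_0→∞
     = 22.4 × 17 = 380.8 mg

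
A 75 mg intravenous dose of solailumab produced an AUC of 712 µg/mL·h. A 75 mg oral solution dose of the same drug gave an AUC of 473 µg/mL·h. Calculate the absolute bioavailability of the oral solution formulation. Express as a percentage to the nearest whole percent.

F = (AUC_ev / D_ev) / (AUC_iv / D_iv)
  = (473/75) / (712/75)
  = 6.30667 / 9.49333 = 0.6643
  = 66.43%

F = 66%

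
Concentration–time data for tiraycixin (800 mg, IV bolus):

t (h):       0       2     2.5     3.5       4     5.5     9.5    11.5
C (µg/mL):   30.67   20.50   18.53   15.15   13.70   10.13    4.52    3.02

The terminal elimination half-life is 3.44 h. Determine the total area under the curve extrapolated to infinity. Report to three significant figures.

Trapezoidal AUC_0→11.5:
  [0→2]: (30.67+20.50)/2 × 2 = 51.17
  [2→2.5]: (20.50+18.53)/2 × 0.5 = 9.7575
  [2.5→3.5]: (18.53+15.15)/2 × 1 = 16.84
  [3.5→4]: (15.15+13.70)/2 × 0.5 = 7.2125
  [4→5.5]: (13.70+10.13)/2 × 1.5 = 17.8725
  [5.5→9.5]: (10.13+4.52)/2 × 4 = 29.3
  [9.5→11.5]: (4.52+3.02)/2 × 2 = 7.54
  Sum = 139.6925 µg/mL·h
k_e = ln2 / t½ = 0.693147 / 3.44 = 0.2015 h^-1
Extrapolated tail: C_last / k_e = 3.02 / 0.2015 = 14.988
AUC_0→∞ = 139.6925 + 14.988 = 154.6805 µg/mL·h

AUC = 155 µg/mL·h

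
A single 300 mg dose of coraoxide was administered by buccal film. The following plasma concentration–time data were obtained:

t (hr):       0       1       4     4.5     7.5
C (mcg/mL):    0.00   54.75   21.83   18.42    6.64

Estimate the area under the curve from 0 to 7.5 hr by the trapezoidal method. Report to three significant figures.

Trapezoidal AUC_0→7.5:
  [0→1]: (0.00+54.75)/2 × 1 = 27.375
  [1→4]: (54.75+21.83)/2 × 3 = 114.87
  [4→4.5]: (21.83+18.42)/2 × 0.5 = 10.0625
  [4.5→7.5]: (18.42+6.64)/2 × 3 = 37.59
  Sum = 189.8975 mcg/mL·hr

AUC = 190 mcg/mL·hr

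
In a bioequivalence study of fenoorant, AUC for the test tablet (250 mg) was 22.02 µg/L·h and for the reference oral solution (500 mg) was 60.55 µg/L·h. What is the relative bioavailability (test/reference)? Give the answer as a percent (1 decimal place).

F_rel = 72.7%

F_rel = (AUC_test/D_test) / (AUC_ref/D_ref)
      = (22.02/250) / (60.55/500)
      = 0.08808 / 0.1211 = 0.7273 = 72.73%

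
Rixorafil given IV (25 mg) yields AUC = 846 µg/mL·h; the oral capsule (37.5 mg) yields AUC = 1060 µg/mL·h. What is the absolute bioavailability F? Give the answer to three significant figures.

F = 0.835

F = (AUC_ev / D_ev) / (AUC_iv / D_iv)
  = (1060/37.5) / (846/25)
  = 28.2667 / 33.84 = 0.8353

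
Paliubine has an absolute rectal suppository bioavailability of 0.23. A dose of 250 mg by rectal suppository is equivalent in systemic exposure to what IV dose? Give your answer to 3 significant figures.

Systemic exposure from an extravascular dose = F × D_ev, so the equivalent IV dose is F × D_ev.
D_iv = F × D_ev = 0.23 × 250 = 57.5 mg

D_iv = 57.5 mg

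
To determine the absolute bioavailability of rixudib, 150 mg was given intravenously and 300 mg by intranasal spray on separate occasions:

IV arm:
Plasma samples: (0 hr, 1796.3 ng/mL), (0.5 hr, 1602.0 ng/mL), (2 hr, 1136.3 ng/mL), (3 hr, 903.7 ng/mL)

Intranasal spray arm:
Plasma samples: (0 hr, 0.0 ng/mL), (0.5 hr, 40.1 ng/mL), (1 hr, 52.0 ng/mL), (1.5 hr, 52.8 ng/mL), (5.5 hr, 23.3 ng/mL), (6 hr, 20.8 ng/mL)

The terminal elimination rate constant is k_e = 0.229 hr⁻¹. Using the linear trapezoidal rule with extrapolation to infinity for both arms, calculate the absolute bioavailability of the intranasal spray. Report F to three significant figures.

F = 0.0199

Trapezoidal AUC_0→3 (IV):
  [0→0.5]: (1796.3+1602.0)/2 × 0.5 = 849.575
  [0.5→2]: (1602.0+1136.3)/2 × 1.5 = 2053.725
  [2→3]: (1136.3+903.7)/2 × 1 = 1020.0
  Sum = 3923.3 ng/mL·hr
IV tail: 903.7/0.229 = 3946.288; AUC_iv,0→∞ = 3923.3 + 3946.288 = 7869.588 ng/mL·hr
Trapezoidal AUC_0→6 (intranasal spray):
  [0→0.5]: (0.0+40.1)/2 × 0.5 = 10.025
  [0.5→1]: (40.1+52.0)/2 × 0.5 = 23.025
  [1→1.5]: (52.0+52.8)/2 × 0.5 = 26.2
  [1.5→5.5]: (52.8+23.3)/2 × 4 = 152.2
  [5.5→6]: (23.3+20.8)/2 × 0.5 = 11.025
  Sum = 222.475 ng/mL·hr
intranasal spray tail: 20.8/0.229 = 90.830; AUC_ev,0→∞ = 222.475 + 90.830 = 313.305 ng/mL·hr
F = (AUC_ev/D_ev)/(AUC_iv/D_iv) = (313.305/300)/(7869.588/150) = 1.04435/52.46392 = 0.0199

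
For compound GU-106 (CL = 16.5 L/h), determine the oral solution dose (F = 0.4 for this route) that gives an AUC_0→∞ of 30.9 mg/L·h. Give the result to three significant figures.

Dose = 1270 mg

Dose = CL × AUC_0→∞ / F
     = 16.5 × 30.9 / 0.4 = 1274.625 mg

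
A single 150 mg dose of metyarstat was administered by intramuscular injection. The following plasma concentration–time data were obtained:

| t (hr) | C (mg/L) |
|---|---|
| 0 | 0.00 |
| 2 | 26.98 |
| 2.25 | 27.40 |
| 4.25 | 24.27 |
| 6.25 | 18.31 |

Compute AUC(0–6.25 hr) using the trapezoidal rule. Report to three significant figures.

Trapezoidal AUC_0→6.25:
  [0→2]: (0.00+26.98)/2 × 2 = 26.98
  [2→2.25]: (26.98+27.40)/2 × 0.25 = 6.7975
  [2.25→4.25]: (27.40+24.27)/2 × 2 = 51.67
  [4.25→6.25]: (24.27+18.31)/2 × 2 = 42.58
  Sum = 128.0275 mg/L·hr

AUC = 128 mg/L·hr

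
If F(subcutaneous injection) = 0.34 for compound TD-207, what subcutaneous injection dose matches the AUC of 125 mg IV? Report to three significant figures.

D_subcutaneous = 368 mg

For equal systemic exposure: F × D_ev = D_iv
D_ev = D_iv / F = 125 / 0.34 = 367.647 mg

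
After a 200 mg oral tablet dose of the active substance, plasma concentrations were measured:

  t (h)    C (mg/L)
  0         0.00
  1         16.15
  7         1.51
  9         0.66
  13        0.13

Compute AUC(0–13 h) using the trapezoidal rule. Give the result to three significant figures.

AUC = 64.8 mg/L·h

Trapezoidal AUC_0→13:
  [0→1]: (0.00+16.15)/2 × 1 = 8.075
  [1→7]: (16.15+1.51)/2 × 6 = 52.98
  [7→9]: (1.51+0.66)/2 × 2 = 2.17
  [9→13]: (0.66+0.13)/2 × 4 = 1.58
  Sum = 64.805 mg/L·h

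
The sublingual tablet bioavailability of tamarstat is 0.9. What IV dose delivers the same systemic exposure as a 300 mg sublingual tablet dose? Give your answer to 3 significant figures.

D_iv = 270 mg

Systemic exposure from an extravascular dose = F × D_ev, so the equivalent IV dose is F × D_ev.
D_iv = F × D_ev = 0.9 × 300 = 270 mg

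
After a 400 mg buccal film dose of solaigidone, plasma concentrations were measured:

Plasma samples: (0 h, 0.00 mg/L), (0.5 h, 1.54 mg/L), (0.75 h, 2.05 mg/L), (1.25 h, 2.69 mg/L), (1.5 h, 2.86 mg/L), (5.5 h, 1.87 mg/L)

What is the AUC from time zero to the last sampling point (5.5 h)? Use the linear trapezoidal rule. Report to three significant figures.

AUC = 12.2 mg/L·h

Trapezoidal AUC_0→5.5:
  [0→0.5]: (0.00+1.54)/2 × 0.5 = 0.385
  [0.5→0.75]: (1.54+2.05)/2 × 0.25 = 0.44875
  [0.75→1.25]: (2.05+2.69)/2 × 0.5 = 1.185
  [1.25→1.5]: (2.69+2.86)/2 × 0.25 = 0.69375
  [1.5→5.5]: (2.86+1.87)/2 × 4 = 9.46
  Sum = 12.1725 mg/L·h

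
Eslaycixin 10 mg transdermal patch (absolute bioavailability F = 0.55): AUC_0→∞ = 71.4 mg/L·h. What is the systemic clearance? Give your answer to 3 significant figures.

CL = 0.0770 L/h

CL = F × Dose / AUC_0→∞
   = 0.55 × 10 / 71.4 = 0.0770308 L/h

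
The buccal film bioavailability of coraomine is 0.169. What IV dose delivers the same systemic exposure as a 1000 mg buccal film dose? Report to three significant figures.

Systemic exposure from an extravascular dose = F × D_ev, so the equivalent IV dose is F × D_ev.
D_iv = F × D_ev = 0.169 × 1000 = 169 mg

D_iv = 169 mg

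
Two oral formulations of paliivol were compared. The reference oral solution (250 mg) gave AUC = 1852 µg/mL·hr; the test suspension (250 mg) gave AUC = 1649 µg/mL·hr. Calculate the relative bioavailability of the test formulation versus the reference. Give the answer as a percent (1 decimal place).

F_rel = 89.0%

F_rel = (AUC_test/D_test) / (AUC_ref/D_ref)
      = (1649/250) / (1852/250)
      = 6.596 / 7.408 = 0.8904 = 89.04%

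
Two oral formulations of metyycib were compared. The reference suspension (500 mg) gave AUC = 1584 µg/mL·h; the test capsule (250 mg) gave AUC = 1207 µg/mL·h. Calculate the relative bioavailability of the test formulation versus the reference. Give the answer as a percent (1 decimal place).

F_rel = 152.4%

F_rel = (AUC_test/D_test) / (AUC_ref/D_ref)
      = (1207/250) / (1584/500)
      = 4.828 / 3.168 = 1.5240 = 152.40%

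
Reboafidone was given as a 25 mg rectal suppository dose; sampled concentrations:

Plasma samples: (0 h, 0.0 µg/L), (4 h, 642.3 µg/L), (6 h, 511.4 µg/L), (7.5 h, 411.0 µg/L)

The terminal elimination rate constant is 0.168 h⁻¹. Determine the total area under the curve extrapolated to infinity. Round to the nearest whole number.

AUC = 5577 µg/L·h

Trapezoidal AUC_0→7.5:
  [0→4]: (0.0+642.3)/2 × 4 = 1284.6
  [4→6]: (642.3+511.4)/2 × 2 = 1153.7
  [6→7.5]: (511.4+411.0)/2 × 1.5 = 691.8
  Sum = 3130.1 µg/L·h
Extrapolated tail: C_last / k_e = 411.0 / 0.168 = 2446.429
AUC_0→∞ = 3130.1 + 2446.429 = 5576.529 µg/L·h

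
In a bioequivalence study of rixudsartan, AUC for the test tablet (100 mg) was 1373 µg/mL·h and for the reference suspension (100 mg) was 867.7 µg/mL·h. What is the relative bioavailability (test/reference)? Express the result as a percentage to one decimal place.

F_rel = 158.2%

F_rel = (AUC_test/D_test) / (AUC_ref/D_ref)
      = (1373/100) / (867.7/100)
      = 13.73 / 8.677 = 1.5823 = 158.23%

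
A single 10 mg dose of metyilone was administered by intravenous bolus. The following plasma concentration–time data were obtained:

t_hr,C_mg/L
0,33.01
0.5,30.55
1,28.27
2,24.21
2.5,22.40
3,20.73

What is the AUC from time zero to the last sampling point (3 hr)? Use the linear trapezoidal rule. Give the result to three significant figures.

Trapezoidal AUC_0→3:
  [0→0.5]: (33.01+30.55)/2 × 0.5 = 15.89
  [0.5→1]: (30.55+28.27)/2 × 0.5 = 14.705
  [1→2]: (28.27+24.21)/2 × 1 = 26.24
  [2→2.5]: (24.21+22.40)/2 × 0.5 = 11.6525
  [2.5→3]: (22.40+20.73)/2 × 0.5 = 10.7825
  Sum = 79.27 mg/L·hr

AUC = 79.3 mg/L·hr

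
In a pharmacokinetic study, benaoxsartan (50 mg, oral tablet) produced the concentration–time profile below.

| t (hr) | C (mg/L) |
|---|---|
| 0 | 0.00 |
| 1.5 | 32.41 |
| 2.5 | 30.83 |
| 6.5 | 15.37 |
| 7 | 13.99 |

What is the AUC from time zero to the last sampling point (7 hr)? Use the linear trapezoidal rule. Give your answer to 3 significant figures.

Trapezoidal AUC_0→7:
  [0→1.5]: (0.00+32.41)/2 × 1.5 = 24.3075
  [1.5→2.5]: (32.41+30.83)/2 × 1 = 31.62
  [2.5→6.5]: (30.83+15.37)/2 × 4 = 92.4
  [6.5→7]: (15.37+13.99)/2 × 0.5 = 7.34
  Sum = 155.6675 mg/L·hr

AUC = 156 mg/L·hr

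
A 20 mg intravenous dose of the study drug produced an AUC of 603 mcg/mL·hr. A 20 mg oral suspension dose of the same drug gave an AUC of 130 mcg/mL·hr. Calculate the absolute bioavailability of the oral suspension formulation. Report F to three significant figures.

F = 0.216

F = (AUC_ev / D_ev) / (AUC_iv / D_iv)
  = (130/20) / (603/20)
  = 6.5 / 30.15 = 0.2156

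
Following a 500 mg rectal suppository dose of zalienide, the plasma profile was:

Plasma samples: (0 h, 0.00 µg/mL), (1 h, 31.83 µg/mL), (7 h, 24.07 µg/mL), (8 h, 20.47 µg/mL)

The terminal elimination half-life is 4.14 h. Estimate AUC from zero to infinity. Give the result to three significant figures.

Trapezoidal AUC_0→8:
  [0→1]: (0.00+31.83)/2 × 1 = 15.915
  [1→7]: (31.83+24.07)/2 × 6 = 167.7
  [7→8]: (24.07+20.47)/2 × 1 = 22.27
  Sum = 205.885 µg/mL·h
k_e = ln2 / t½ = 0.693147 / 4.14 = 0.1674 h^-1
Extrapolated tail: C_last / k_e = 20.47 / 0.1674 = 122.282
AUC_0→∞ = 205.885 + 122.282 = 328.167 µg/mL·h

AUC = 328 µg/mL·h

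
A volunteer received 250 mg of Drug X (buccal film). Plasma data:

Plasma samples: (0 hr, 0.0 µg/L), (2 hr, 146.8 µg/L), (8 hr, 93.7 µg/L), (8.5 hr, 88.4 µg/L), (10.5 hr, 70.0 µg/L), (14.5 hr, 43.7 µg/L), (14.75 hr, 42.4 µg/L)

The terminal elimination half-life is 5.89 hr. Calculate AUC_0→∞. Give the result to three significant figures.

Trapezoidal AUC_0→14.75:
  [0→2]: (0.0+146.8)/2 × 2 = 146.8
  [2→8]: (146.8+93.7)/2 × 6 = 721.5
  [8→8.5]: (93.7+88.4)/2 × 0.5 = 45.525
  [8.5→10.5]: (88.4+70.0)/2 × 2 = 158.4
  [10.5→14.5]: (70.0+43.7)/2 × 4 = 227.4
  [14.5→14.75]: (43.7+42.4)/2 × 0.25 = 10.7625
  Sum = 1310.3875 µg/L·hr
k_e = ln2 / t½ = 0.693147 / 5.89 = 0.1177 hr^-1
Extrapolated tail: C_last / k_e = 42.4 / 0.1177 = 360.238
AUC_0→∞ = 1310.3875 + 360.238 = 1670.6255 µg/L·hr

AUC = 1670 µg/L·hr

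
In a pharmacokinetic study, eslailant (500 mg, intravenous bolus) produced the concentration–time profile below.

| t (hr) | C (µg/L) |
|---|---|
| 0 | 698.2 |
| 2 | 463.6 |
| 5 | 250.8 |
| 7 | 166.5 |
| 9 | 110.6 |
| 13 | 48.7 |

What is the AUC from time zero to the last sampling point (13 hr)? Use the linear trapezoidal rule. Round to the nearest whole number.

AUC = 3246 µg/L·hr

Trapezoidal AUC_0→13:
  [0→2]: (698.2+463.6)/2 × 2 = 1161.8
  [2→5]: (463.6+250.8)/2 × 3 = 1071.6
  [5→7]: (250.8+166.5)/2 × 2 = 417.3
  [7→9]: (166.5+110.6)/2 × 2 = 277.1
  [9→13]: (110.6+48.7)/2 × 4 = 318.6
  Sum = 3246.4 µg/L·hr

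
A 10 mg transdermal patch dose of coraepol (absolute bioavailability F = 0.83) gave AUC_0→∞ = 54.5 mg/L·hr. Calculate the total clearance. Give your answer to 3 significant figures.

CL = 0.152 L/hr

CL = F × Dose / AUC_0→∞
   = 0.83 × 10 / 54.5 = 0.152294 L/hr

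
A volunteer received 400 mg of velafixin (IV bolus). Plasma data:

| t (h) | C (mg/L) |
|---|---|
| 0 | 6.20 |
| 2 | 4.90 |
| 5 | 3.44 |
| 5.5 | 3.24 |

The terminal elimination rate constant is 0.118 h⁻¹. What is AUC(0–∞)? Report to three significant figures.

Trapezoidal AUC_0→5.5:
  [0→2]: (6.20+4.90)/2 × 2 = 11.1
  [2→5]: (4.90+3.44)/2 × 3 = 12.51
  [5→5.5]: (3.44+3.24)/2 × 0.5 = 1.67
  Sum = 25.28 mg/L·h
Extrapolated tail: C_last / k_e = 3.24 / 0.118 = 27.458
AUC_0→∞ = 25.28 + 27.458 = 52.738 mg/L·h

AUC = 52.7 mg/L·h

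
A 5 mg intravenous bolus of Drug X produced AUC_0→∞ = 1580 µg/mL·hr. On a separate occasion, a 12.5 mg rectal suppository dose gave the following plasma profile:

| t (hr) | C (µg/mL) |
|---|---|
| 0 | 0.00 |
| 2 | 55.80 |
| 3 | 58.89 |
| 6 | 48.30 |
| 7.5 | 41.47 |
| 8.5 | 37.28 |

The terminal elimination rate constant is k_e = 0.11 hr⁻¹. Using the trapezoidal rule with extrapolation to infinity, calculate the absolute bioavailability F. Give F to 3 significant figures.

Trapezoidal AUC_0→8.5 (rectal suppository):
  [0→2]: (0.00+55.80)/2 × 2 = 55.8
  [2→3]: (55.80+58.89)/2 × 1 = 57.345
  [3→6]: (58.89+48.30)/2 × 3 = 160.785
  [6→7.5]: (48.30+41.47)/2 × 1.5 = 67.3275
  [7.5→8.5]: (41.47+37.28)/2 × 1 = 39.375
  Sum = 380.6325 µg/mL·hr
Tail: C_last/k_e = 37.28/0.11 = 338.909
AUC_0→∞ (rectal suppository) = 380.6325 + 338.909 = 719.5415 µg/mL·hr
F = (AUC_ev/D_ev)/(AUC_iv/D_iv) = (719.5415/12.5)/(1580/5) = 57.56332/316 = 0.1822

F = 0.182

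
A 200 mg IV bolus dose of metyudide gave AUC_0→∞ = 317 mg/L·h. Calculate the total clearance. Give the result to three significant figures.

CL = 0.631 L/h

CL = Dose_iv / AUC_0→∞
   = 200 / 317 = 0.630915 L/h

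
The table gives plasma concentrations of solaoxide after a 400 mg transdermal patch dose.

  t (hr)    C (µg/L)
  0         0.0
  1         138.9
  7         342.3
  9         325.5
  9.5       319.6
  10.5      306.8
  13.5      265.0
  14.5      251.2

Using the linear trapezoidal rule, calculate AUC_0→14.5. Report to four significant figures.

Trapezoidal AUC_0→14.5:
  [0→1]: (0.0+138.9)/2 × 1 = 69.45
  [1→7]: (138.9+342.3)/2 × 6 = 1443.6
  [7→9]: (342.3+325.5)/2 × 2 = 667.8
  [9→9.5]: (325.5+319.6)/2 × 0.5 = 161.275
  [9.5→10.5]: (319.6+306.8)/2 × 1 = 313.2
  [10.5→13.5]: (306.8+265.0)/2 × 3 = 857.7
  [13.5→14.5]: (265.0+251.2)/2 × 1 = 258.1
  Sum = 3771.125 µg/L·hr

AUC = 3771 µg/L·hr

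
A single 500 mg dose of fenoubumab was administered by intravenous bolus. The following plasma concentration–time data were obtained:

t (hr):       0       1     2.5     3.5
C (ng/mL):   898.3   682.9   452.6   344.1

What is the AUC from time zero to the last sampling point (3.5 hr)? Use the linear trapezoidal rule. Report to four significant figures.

AUC = 2041 ng/mL·hr

Trapezoidal AUC_0→3.5:
  [0→1]: (898.3+682.9)/2 × 1 = 790.6
  [1→2.5]: (682.9+452.6)/2 × 1.5 = 851.625
  [2.5→3.5]: (452.6+344.1)/2 × 1 = 398.35
  Sum = 2040.575 ng/mL·hr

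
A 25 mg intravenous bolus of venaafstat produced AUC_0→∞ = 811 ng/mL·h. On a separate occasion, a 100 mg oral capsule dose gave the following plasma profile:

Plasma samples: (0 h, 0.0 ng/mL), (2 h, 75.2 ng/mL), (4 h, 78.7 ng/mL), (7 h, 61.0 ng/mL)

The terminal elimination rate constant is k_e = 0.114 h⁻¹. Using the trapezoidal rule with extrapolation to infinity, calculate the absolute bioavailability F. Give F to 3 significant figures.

Trapezoidal AUC_0→7 (oral capsule):
  [0→2]: (0.0+75.2)/2 × 2 = 75.2
  [2→4]: (75.2+78.7)/2 × 2 = 153.9
  [4→7]: (78.7+61.0)/2 × 3 = 209.55
  Sum = 438.65 ng/mL·h
Tail: C_last/k_e = 61.0/0.114 = 535.088
AUC_0→∞ (oral capsule) = 438.65 + 535.088 = 973.738 ng/mL·h
F = (AUC_ev/D_ev)/(AUC_iv/D_iv) = (973.738/100)/(811/25) = 9.73738/32.44 = 0.3002

F = 0.300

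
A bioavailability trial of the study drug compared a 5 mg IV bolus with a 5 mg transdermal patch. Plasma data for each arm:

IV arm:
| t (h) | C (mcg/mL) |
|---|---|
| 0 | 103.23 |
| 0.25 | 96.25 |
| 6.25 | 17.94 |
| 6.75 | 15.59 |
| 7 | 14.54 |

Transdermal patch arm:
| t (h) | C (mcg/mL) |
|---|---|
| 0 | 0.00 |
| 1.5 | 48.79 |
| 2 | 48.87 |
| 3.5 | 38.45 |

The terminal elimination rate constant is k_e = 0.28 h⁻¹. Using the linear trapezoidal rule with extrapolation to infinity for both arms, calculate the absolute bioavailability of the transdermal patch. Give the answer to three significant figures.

Trapezoidal AUC_0→7 (IV):
  [0→0.25]: (103.23+96.25)/2 × 0.25 = 24.935
  [0.25→6.25]: (96.25+17.94)/2 × 6 = 342.57
  [6.25→6.75]: (17.94+15.59)/2 × 0.5 = 8.3825
  [6.75→7]: (15.59+14.54)/2 × 0.25 = 3.76625
  Sum = 379.65375 mcg/mL·h
IV tail: 14.54/0.28 = 51.929; AUC_iv,0→∞ = 379.65375 + 51.929 = 431.58275 mcg/mL·h
Trapezoidal AUC_0→3.5 (transdermal patch):
  [0→1.5]: (0.00+48.79)/2 × 1.5 = 36.5925
  [1.5→2]: (48.79+48.87)/2 × 0.5 = 24.415
  [2→3.5]: (48.87+38.45)/2 × 1.5 = 65.49
  Sum = 126.4975 mcg/mL·h
transdermal patch tail: 38.45/0.28 = 137.321; AUC_ev,0→∞ = 126.4975 + 137.321 = 263.8185 mcg/mL·h
F = (AUC_ev/D_ev)/(AUC_iv/D_iv) = (263.8185/5)/(431.58275/5) = 52.7637/86.31655 = 0.6113

F = 0.611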